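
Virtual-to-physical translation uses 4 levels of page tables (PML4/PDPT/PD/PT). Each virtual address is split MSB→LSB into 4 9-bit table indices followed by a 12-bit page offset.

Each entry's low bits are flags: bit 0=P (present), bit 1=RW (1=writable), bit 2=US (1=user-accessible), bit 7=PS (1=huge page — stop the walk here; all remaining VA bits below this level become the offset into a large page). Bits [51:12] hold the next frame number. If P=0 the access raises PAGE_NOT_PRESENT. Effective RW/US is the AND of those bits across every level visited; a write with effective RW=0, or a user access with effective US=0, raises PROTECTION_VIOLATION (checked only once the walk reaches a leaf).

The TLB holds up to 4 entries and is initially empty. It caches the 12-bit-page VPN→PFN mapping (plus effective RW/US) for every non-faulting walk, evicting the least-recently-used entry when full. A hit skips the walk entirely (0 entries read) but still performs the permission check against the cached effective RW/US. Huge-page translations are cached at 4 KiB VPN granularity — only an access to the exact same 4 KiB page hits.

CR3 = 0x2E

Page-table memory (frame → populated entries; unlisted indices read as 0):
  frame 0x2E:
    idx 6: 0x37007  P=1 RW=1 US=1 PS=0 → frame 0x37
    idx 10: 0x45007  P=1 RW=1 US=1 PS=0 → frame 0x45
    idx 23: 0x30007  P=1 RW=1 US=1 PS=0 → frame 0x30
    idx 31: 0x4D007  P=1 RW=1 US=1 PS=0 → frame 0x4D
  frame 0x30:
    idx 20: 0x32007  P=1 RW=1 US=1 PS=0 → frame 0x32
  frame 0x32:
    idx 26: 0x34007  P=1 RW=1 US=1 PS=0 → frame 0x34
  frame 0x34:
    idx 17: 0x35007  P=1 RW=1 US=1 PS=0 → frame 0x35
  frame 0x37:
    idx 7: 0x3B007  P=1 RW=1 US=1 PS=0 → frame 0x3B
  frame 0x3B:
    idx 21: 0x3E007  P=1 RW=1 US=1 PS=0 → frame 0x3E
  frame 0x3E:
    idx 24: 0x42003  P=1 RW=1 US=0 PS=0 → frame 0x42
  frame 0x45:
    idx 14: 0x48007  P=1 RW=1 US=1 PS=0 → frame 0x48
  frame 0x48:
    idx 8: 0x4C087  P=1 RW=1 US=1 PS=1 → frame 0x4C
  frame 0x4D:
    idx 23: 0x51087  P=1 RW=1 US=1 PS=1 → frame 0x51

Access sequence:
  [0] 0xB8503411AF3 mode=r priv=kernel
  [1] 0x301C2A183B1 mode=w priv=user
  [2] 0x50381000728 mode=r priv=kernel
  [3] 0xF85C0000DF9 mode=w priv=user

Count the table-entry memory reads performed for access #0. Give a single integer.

Walk each access:
#0 VA=0xB8503411AF3 (r,kernel):
  L0: frame=0x2E idx=23 entry=0x30007 [P=1 RW=1 US=1 PS=0]
  L1: frame=0x30 idx=20 entry=0x32007 [P=1 RW=1 US=1 PS=0]
  L2: frame=0x32 idx=26 entry=0x34007 [P=1 RW=1 US=1 PS=0]
  L3: frame=0x34 idx=17 entry=0x35007 [P=1 RW=1 US=1 PS=0]
  ✓ 0x35AF3  — 4 lookups
#1 VA=0x301C2A183B1 (w,user):
  L0: frame=0x2E idx=6 entry=0x37007 [P=1 RW=1 US=1 PS=0]
  L1: frame=0x37 idx=7 entry=0x3B007 [P=1 RW=1 US=1 PS=0]
  L2: frame=0x3B idx=21 entry=0x3E007 [P=1 RW=1 US=1 PS=0]
  L3: frame=0x3E idx=24 entry=0x42003 [P=1 RW=1 US=0 PS=0]
  → PROTECTION_VIOLATION  (4 entries read)
#2 VA=0x50381000728 (r,kernel):
  L0: frame=0x2E idx=10 entry=0x45007 [P=1 RW=1 US=1 PS=0]
  L1: frame=0x45 idx=14 entry=0x48007 [P=1 RW=1 US=1 PS=0]
  L2: frame=0x48 idx=8 entry=0x4C087 [P=1 RW=1 US=1 PS=1]
  ✓ 0x4C728 (huge @L2)  — 3 lookups
#3 VA=0xF85C0000DF9 (w,user):
  L0: frame=0x2E idx=31 entry=0x4D007 [P=1 RW=1 US=1 PS=0]
  L1: frame=0x4D idx=23 entry=0x51087 [P=1 RW=1 US=1 PS=1]
  ✓ 0x51DF9 (huge @L1)  — 2 lookups

Entries read for #0: 4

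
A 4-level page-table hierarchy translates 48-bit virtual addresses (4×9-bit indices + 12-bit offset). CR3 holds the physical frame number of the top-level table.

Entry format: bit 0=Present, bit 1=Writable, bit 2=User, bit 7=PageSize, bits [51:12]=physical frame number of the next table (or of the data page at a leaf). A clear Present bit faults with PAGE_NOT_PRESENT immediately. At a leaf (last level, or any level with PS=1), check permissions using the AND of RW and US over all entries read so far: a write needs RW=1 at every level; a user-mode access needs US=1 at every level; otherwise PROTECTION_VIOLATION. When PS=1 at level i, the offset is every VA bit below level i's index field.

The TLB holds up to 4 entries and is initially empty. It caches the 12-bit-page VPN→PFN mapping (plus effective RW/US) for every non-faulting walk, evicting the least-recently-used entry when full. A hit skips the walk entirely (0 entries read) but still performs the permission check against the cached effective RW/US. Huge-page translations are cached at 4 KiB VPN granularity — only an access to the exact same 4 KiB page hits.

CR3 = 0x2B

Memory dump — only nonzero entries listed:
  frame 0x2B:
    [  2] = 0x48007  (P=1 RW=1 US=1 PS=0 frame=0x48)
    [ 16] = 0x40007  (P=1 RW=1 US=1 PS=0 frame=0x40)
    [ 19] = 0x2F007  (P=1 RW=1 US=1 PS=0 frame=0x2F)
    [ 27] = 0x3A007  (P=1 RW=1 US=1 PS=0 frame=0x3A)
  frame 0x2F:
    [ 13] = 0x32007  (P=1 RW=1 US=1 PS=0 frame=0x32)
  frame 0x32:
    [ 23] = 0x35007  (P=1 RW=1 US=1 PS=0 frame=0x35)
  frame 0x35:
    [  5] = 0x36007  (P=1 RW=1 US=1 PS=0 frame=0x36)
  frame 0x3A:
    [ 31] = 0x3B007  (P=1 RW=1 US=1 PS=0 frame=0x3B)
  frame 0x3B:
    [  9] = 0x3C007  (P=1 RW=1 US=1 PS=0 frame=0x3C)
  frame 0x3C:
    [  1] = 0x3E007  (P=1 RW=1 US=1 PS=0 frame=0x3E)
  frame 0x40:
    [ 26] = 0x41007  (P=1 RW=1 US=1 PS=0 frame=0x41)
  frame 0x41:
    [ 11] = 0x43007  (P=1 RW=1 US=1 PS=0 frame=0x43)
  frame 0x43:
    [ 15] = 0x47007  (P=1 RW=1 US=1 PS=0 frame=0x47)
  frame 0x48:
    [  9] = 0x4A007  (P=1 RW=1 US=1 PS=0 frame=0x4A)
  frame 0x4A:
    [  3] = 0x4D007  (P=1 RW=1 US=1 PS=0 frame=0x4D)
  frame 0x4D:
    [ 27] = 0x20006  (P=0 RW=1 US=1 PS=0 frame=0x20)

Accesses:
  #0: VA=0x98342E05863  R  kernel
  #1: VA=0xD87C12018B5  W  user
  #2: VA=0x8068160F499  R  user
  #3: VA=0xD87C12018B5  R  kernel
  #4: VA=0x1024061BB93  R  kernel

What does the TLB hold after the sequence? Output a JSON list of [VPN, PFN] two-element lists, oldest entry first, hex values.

Per-access translation:
#0 VA=0x98342E05863 (r,kernel):
  L0: frame=0x2B idx=19 entry=0x2F007 [P=1 RW=1 US=1 PS=0]
  L1: frame=0x2F idx=13 entry=0x32007 [P=1 RW=1 US=1 PS=0]
  L2: frame=0x32 idx=23 entry=0x35007 [P=1 RW=1 US=1 PS=0]
  L3: frame=0x35 idx=5 entry=0x36007 [P=1 RW=1 US=1 PS=0]
  ✓ 0x36863  — 4 lookups
#1 VA=0xD87C12018B5 (w,user):
  L0: frame=0x2B idx=27 entry=0x3A007 [P=1 RW=1 US=1 PS=0]
  L1: frame=0x3A idx=31 entry=0x3B007 [P=1 RW=1 US=1 PS=0]
  L2: frame=0x3B idx=9 entry=0x3C007 [P=1 RW=1 US=1 PS=0]
  L3: frame=0x3C idx=1 entry=0x3E007 [P=1 RW=1 US=1 PS=0]
  ✓ 0x3E8B5  — 4 lookups
#2 VA=0x8068160F499 (r,user):
  L0: frame=0x2B idx=16 entry=0x40007 [P=1 RW=1 US=1 PS=0]
  L1: frame=0x40 idx=26 entry=0x41007 [P=1 RW=1 US=1 PS=0]
  L2: frame=0x41 idx=11 entry=0x43007 [P=1 RW=1 US=1 PS=0]
  L3: frame=0x43 idx=15 entry=0x47007 [P=1 RW=1 US=1 PS=0]
  ✓ 0x47499  — 4 lookups
#3 VA=0xD87C12018B5 (r,kernel):
  TLB hit vpn=0xD87C1201 → PA=0x3E8B5
#4 VA=0x1024061BB93 (r,kernel):
  L0: frame=0x2B idx=2 entry=0x48007 [P=1 RW=1 US=1 PS=0]
  L1: frame=0x48 idx=9 entry=0x4A007 [P=1 RW=1 US=1 PS=0]
  L2: frame=0x4A idx=3 entry=0x4D007 [P=1 RW=1 US=1 PS=0]
  L3: frame=0x4D idx=27 entry=0x20006 [P=0 RW=1 US=1 PS=0]
  ⇒ fault: PAGE_NOT_PRESENT  — 4 lookups

TLB: [["0x98342E05", "0x36"], ["0x8068160F", "0x47"], ["0xD87C1201", "0x3E"]]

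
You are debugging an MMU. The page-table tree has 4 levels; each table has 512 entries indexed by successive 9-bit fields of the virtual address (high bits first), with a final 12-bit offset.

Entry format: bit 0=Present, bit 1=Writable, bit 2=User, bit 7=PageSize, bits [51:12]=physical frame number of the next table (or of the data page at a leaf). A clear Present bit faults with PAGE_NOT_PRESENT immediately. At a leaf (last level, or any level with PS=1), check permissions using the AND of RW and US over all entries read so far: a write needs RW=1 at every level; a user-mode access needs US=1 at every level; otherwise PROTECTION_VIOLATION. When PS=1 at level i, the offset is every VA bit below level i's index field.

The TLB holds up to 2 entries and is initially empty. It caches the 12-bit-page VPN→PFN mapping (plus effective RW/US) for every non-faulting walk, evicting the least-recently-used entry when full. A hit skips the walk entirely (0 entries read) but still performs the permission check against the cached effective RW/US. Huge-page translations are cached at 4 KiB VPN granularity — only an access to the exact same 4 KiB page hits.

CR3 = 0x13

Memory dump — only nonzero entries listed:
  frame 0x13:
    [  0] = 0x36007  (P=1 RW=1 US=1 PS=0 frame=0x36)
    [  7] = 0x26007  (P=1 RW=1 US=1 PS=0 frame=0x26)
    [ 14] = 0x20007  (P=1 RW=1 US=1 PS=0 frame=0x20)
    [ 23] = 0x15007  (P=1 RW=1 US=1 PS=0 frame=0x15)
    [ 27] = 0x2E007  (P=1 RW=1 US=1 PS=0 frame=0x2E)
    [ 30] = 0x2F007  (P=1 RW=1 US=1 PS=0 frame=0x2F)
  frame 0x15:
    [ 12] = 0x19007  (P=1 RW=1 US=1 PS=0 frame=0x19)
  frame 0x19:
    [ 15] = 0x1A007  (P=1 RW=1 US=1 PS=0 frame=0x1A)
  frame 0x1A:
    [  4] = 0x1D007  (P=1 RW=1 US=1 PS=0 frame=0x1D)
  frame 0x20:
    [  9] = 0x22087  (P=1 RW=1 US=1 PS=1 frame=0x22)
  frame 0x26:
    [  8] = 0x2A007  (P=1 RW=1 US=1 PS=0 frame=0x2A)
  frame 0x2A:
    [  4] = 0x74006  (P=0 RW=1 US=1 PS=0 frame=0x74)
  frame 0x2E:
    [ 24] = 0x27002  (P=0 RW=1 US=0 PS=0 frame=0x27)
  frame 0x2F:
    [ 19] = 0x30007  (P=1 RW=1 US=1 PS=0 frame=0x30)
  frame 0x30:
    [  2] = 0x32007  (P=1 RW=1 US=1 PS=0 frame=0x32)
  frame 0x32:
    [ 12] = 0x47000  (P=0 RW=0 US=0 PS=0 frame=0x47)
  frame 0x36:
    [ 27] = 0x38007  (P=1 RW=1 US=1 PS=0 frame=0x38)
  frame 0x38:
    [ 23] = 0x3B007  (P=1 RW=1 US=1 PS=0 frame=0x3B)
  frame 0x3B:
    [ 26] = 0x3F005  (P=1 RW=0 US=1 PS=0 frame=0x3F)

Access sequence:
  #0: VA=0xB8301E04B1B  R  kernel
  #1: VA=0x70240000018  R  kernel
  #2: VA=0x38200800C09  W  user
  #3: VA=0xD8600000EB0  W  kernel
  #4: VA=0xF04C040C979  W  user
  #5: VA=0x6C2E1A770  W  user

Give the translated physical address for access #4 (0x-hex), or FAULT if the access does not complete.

Per-access translation:
#0 VA=0xB8301E04B1B (r,kernel):
  lvl0: tbl 0x13, slot 23 ⇒ 0x15007 (P1/RW1/US1/PS0)
  lvl1: tbl 0x15, slot 12 ⇒ 0x19007 (P1/RW1/US1/PS0)
  lvl2: tbl 0x19, slot 15 ⇒ 0x1A007 (P1/RW1/US1/PS0)
  lvl3: tbl 0x1A, slot 4 ⇒ 0x1D007 (P1/RW1/US1/PS0)
  → PA=0x1DB1B  (4 entries read)
#1 VA=0x70240000018 (r,kernel):
  lvl0: tbl 0x13, slot 14 ⇒ 0x20007 (P1/RW1/US1/PS0)
  lvl1: tbl 0x20, slot 9 ⇒ 0x22087 (P1/RW1/US1/PS1)
  → PA=0x22018 (huge @L1)  (2 entries read)
#2 VA=0x38200800C09 (w,user):
  lvl0: tbl 0x13, slot 7 ⇒ 0x26007 (P1/RW1/US1/PS0)
  lvl1: tbl 0x26, slot 8 ⇒ 0x2A007 (P1/RW1/US1/PS0)
  lvl2: tbl 0x2A, slot 4 ⇒ 0x74006 (P0/RW1/US1/PS0)
  → PAGE_NOT_PRESENT  (3 entries read)
#3 VA=0xD8600000EB0 (w,kernel):
  lvl0: tbl 0x13, slot 27 ⇒ 0x2E007 (P1/RW1/US1/PS0)
  lvl1: tbl 0x2E, slot 24 ⇒ 0x27002 (P0/RW1/US0/PS0)
  → PAGE_NOT_PRESENT  (2 entries read)
#4 VA=0xF04C040C979 (w,user):
  lvl0: tbl 0x13, slot 30 ⇒ 0x2F007 (P1/RW1/US1/PS0)
  lvl1: tbl 0x2F, slot 19 ⇒ 0x30007 (P1/RW1/US1/PS0)
  lvl2: tbl 0x30, slot 2 ⇒ 0x32007 (P1/RW1/US1/PS0)
  lvl3: tbl 0x32, slot 12 ⇒ 0x47000 (P0/RW0/US0/PS0)
  → PAGE_NOT_PRESENT  (4 entries read)
#5 VA=0x6C2E1A770 (w,user):
  lvl0: tbl 0x13, slot 0 ⇒ 0x36007 (P1/RW1/US1/PS0)
  lvl1: tbl 0x36, slot 27 ⇒ 0x38007 (P1/RW1/US1/PS0)
  lvl2: tbl 0x38, slot 23 ⇒ 0x3B007 (P1/RW1/US1/PS0)
  lvl3: tbl 0x3B, slot 26 ⇒ 0x3F005 (P1/RW0/US1/PS0)
  → PROTECTION_VIOLATION  (4 entries read)

Access #4 PA: FAULT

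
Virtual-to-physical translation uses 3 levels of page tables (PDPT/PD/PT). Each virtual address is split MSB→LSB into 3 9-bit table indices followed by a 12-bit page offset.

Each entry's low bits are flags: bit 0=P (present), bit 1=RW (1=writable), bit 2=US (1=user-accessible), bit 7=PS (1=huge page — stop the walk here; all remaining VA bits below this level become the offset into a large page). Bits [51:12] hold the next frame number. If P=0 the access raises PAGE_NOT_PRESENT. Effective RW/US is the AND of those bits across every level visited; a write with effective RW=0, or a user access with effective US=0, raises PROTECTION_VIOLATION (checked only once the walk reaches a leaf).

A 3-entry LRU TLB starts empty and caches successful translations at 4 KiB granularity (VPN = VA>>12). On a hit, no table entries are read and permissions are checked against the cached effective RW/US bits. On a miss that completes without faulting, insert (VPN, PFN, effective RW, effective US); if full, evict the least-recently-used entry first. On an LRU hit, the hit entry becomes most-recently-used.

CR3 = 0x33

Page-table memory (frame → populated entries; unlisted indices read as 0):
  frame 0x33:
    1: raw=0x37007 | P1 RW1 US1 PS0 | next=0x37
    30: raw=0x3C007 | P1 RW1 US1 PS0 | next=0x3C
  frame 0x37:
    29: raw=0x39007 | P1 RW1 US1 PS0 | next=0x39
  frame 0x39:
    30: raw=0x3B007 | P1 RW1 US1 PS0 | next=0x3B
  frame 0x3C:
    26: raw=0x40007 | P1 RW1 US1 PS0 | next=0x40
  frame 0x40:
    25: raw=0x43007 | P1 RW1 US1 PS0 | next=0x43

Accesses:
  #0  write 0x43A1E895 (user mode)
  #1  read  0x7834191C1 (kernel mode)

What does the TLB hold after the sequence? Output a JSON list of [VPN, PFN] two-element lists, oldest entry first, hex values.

Walk each access:
#0 VA=0x43A1E895 (w,user):
  [0] read 0x33 idx=1: raw=0x37007 flags P=1 W=1 U=1 S=0
  [1] read 0x37 idx=29: raw=0x39007 flags P=1 W=1 U=1 S=0
  [2] read 0x39 idx=30: raw=0x3B007 flags P=1 W=1 U=1 S=0
  ⇒ phys 0x3B895  [3 reads]
#1 VA=0x7834191C1 (r,kernel):
  [0] read 0x33 idx=30: raw=0x3C007 flags P=1 W=1 U=1 S=0
  [1] read 0x3C idx=26: raw=0x40007 flags P=1 W=1 U=1 S=0
  [2] read 0x40 idx=25: raw=0x43007 flags P=1 W=1 U=1 S=0
  ⇒ phys 0x431C1  [3 reads]

TLB: [["0x43A1E", "0x3B"], ["0x783419", "0x43"]]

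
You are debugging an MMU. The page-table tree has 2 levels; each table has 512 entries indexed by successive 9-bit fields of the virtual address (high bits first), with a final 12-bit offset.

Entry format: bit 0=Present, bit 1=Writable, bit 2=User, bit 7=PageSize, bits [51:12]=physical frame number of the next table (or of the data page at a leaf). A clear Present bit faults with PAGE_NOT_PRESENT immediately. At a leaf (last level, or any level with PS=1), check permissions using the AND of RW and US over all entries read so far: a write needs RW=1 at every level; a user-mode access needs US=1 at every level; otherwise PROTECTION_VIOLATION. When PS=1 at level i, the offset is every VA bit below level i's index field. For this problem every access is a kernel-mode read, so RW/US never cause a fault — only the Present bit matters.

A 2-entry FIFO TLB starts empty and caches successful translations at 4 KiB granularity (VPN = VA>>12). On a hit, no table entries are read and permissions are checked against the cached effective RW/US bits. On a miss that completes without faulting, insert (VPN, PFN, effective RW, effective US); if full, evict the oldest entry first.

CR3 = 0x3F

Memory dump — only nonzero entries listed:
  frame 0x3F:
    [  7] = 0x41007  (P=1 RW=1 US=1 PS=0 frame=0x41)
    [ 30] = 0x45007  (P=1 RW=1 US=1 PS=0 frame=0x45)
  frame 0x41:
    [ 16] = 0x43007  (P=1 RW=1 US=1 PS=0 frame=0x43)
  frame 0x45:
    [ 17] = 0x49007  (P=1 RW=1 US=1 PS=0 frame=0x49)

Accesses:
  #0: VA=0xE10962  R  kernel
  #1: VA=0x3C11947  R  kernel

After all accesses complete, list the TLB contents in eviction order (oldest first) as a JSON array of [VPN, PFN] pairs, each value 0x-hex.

Walk each access:
#0 VA=0xE10962 (r,kernel):
  lvl0: tbl 0x3F, slot 7 ⇒ 0x41007 (P1/RW1/US1/PS0)
  lvl1: tbl 0x41, slot 16 ⇒ 0x43007 (P1/RW1/US1/PS0)
  → PA=0x43962  (2 entries read)
#1 VA=0x3C11947 (r,kernel):
  lvl0: tbl 0x3F, slot 30 ⇒ 0x45007 (P1/RW1/US1/PS0)
  lvl1: tbl 0x45, slot 17 ⇒ 0x49007 (P1/RW1/US1/PS0)
  → PA=0x49947  (2 entries read)

TLB: [["0xE10", "0x43"], ["0x3C11", "0x49"]]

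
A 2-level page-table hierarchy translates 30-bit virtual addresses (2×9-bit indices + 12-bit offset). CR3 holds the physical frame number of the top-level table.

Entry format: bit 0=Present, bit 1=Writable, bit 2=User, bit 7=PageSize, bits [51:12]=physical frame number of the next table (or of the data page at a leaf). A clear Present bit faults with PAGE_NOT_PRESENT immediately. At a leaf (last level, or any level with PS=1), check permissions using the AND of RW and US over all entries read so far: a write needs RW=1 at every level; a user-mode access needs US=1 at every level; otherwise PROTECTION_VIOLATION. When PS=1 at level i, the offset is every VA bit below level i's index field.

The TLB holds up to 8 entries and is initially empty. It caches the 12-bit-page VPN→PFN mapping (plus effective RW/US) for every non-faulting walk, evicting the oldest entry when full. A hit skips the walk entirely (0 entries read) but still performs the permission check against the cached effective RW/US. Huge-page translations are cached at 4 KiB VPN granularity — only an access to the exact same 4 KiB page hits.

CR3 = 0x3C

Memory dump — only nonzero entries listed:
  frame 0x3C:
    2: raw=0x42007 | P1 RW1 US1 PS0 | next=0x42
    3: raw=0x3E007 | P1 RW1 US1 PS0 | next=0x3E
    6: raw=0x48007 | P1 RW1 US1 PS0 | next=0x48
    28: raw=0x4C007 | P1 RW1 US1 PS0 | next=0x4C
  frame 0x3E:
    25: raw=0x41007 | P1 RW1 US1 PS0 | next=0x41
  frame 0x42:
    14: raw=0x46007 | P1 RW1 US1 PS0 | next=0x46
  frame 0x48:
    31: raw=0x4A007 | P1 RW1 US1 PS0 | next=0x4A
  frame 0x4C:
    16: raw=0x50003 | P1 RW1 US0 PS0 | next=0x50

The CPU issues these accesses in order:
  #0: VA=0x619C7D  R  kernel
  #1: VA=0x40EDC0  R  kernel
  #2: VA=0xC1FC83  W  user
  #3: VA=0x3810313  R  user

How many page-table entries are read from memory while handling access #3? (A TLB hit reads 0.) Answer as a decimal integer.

Trace:
#0 VA=0x619C7D (r,kernel):
  L0: frame=0x3C idx=3 entry=0x3E007 [P=1 RW=1 US=1 PS=0]
  L1: frame=0x3E idx=25 entry=0x41007 [P=1 RW=1 US=1 PS=0]
  ⇒ phys 0x41C7D  [2 reads]
#1 VA=0x40EDC0 (r,kernel):
  L0: frame=0x3C idx=2 entry=0x42007 [P=1 RW=1 US=1 PS=0]
  L1: frame=0x42 idx=14 entry=0x46007 [P=1 RW=1 US=1 PS=0]
  ⇒ phys 0x46DC0  [2 reads]
#2 VA=0xC1FC83 (w,user):
  L0: frame=0x3C idx=6 entry=0x48007 [P=1 RW=1 US=1 PS=0]
  L1: frame=0x48 idx=31 entry=0x4A007 [P=1 RW=1 US=1 PS=0]
  ⇒ phys 0x4AC83  [2 reads]
#3 VA=0x3810313 (r,user):
  L0: frame=0x3C idx=28 entry=0x4C007 [P=1 RW=1 US=1 PS=0]
  L1: frame=0x4C idx=16 entry=0x50003 [P=1 RW=1 US=0 PS=0]
  ✗ PROTECTION_VIOLATION  [2 reads]

Entries read for #3: 2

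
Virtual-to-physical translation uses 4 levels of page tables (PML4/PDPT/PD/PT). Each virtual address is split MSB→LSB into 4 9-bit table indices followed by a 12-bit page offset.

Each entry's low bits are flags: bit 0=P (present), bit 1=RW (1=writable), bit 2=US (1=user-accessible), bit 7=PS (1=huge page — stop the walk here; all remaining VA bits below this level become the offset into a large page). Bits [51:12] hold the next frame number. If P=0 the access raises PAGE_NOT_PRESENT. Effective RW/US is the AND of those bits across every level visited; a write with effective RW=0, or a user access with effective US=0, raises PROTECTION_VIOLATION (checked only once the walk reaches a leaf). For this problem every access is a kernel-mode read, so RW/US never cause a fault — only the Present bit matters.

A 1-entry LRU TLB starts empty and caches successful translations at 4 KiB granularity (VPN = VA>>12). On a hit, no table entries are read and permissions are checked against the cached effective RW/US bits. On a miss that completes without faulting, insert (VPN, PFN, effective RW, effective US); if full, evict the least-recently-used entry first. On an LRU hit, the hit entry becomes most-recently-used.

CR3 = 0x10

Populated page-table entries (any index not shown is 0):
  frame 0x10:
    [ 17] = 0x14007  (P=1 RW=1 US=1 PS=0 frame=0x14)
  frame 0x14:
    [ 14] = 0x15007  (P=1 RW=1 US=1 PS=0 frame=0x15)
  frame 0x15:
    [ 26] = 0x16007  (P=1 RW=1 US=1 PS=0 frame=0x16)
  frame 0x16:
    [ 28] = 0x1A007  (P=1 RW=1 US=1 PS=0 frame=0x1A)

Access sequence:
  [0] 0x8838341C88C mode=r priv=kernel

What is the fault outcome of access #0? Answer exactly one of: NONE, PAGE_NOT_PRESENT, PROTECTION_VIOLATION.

Per-access translation:
#0 VA=0x8838341C88C (r,kernel):
  lvl0: tbl 0x10, slot 17 ⇒ 0x14007 (P1/RW1/US1/PS0)
  lvl1: tbl 0x14, slot 14 ⇒ 0x15007 (P1/RW1/US1/PS0)
  lvl2: tbl 0x15, slot 26 ⇒ 0x16007 (P1/RW1/US1/PS0)
  lvl3: tbl 0x16, slot 28 ⇒ 0x1A007 (P1/RW1/US1/PS0)
  ✓ 0x1A88C  — 4 lookups

Access #0 fault: NONE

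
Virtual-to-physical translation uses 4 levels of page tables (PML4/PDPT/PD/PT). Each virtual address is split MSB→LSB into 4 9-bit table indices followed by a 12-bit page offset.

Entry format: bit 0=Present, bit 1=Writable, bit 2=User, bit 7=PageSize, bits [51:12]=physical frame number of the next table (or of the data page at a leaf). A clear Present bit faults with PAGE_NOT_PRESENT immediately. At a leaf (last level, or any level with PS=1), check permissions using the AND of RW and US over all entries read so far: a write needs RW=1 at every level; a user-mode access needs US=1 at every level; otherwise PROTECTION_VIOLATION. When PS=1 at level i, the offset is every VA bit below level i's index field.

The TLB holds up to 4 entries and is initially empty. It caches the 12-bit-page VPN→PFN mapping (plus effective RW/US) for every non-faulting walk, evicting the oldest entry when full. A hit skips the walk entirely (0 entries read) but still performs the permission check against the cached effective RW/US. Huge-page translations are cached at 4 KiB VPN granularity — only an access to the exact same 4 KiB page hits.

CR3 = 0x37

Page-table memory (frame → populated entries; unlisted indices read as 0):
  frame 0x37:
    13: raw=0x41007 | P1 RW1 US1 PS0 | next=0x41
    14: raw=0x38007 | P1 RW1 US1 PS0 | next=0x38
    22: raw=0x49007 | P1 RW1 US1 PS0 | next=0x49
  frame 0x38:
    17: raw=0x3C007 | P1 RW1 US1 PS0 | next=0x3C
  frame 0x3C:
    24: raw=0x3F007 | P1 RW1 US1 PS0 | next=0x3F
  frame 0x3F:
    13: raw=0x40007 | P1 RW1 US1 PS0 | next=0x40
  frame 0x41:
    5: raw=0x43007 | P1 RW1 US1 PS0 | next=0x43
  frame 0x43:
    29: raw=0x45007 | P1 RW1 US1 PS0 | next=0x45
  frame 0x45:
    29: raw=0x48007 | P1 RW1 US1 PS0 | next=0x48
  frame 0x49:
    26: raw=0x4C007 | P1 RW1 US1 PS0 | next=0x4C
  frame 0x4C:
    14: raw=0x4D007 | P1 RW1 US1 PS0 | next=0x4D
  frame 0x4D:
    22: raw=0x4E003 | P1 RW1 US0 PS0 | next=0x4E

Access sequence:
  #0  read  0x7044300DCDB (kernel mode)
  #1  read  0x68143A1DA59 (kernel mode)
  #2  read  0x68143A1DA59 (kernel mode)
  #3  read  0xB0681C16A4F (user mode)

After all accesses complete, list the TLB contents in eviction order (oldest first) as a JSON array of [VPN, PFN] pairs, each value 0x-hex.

Per-access translation:
#0 VA=0x7044300DCDB (r,kernel):
  L0: frame=0x37 idx=14 entry=0x38007 [P=1 RW=1 US=1 PS=0]
  L1: frame=0x38 idx=17 entry=0x3C007 [P=1 RW=1 US=1 PS=0]
  L2: frame=0x3C idx=24 entry=0x3F007 [P=1 RW=1 US=1 PS=0]
  L3: frame=0x3F idx=13 entry=0x40007 [P=1 RW=1 US=1 PS=0]
  ✓ 0x40CDB  — 4 lookups
#1 VA=0x68143A1DA59 (r,kernel):
  L0: frame=0x37 idx=13 entry=0x41007 [P=1 RW=1 US=1 PS=0]
  L1: frame=0x41 idx=5 entry=0x43007 [P=1 RW=1 US=1 PS=0]
  L2: frame=0x43 idx=29 entry=0x45007 [P=1 RW=1 US=1 PS=0]
  L3: frame=0x45 idx=29 entry=0x48007 [P=1 RW=1 US=1 PS=0]
  ✓ 0x48A59  — 4 lookups
#2 VA=0x68143A1DA59 (r,kernel):
  TLB hit vpn=0x68143A1D → PA=0x48A59
#3 VA=0xB0681C16A4F (r,user):
  L0: frame=0x37 idx=22 entry=0x49007 [P=1 RW=1 US=1 PS=0]
  L1: frame=0x49 idx=26 entry=0x4C007 [P=1 RW=1 US=1 PS=0]
  L2: frame=0x4C idx=14 entry=0x4D007 [P=1 RW=1 US=1 PS=0]
  L3: frame=0x4D idx=22 entry=0x4E003 [P=1 RW=1 US=0 PS=0]
  ⇒ fault: PROTECTION_VIOLATION  — 4 lookups

TLB: [["0x7044300D", "0x40"], ["0x68143A1D", "0x48"]]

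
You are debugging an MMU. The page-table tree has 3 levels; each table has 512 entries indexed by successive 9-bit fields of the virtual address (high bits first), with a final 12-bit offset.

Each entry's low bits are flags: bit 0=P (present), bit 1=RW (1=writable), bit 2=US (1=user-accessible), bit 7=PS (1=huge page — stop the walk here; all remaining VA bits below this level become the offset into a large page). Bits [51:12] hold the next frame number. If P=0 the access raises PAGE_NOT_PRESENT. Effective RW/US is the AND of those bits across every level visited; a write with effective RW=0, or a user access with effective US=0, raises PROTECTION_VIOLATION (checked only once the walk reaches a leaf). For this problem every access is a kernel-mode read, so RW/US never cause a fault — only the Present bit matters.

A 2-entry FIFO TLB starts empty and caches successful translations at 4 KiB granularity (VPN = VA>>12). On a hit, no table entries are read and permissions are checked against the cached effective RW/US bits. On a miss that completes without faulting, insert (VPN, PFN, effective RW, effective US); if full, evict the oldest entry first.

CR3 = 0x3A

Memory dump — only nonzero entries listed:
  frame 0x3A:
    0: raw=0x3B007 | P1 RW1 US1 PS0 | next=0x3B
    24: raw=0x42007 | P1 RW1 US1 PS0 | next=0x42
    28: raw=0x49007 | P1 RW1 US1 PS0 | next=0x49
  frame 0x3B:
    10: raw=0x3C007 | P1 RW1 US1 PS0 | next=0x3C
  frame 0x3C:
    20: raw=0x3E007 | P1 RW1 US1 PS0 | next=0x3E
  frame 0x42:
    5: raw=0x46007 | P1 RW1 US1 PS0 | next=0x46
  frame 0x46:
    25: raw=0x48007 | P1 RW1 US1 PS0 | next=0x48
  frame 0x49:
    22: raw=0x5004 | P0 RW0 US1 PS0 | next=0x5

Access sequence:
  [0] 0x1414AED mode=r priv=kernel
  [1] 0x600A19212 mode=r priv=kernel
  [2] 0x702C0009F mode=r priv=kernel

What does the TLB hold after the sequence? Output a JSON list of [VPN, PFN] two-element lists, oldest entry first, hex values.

Trace:
#0 VA=0x1414AED (r,kernel):
  L0 @0x3A[0] → 0x3B007  P=1,RW=1,US=1,PS=0
  L1 @0x3B[10] → 0x3C007  P=1,RW=1,US=1,PS=0
  L2 @0x3C[20] → 0x3E007  P=1,RW=1,US=1,PS=0
  ⇒ phys 0x3EAED  [3 reads]
#1 VA=0x600A19212 (r,kernel):
  L0 @0x3A[24] → 0x42007  P=1,RW=1,US=1,PS=0
  L1 @0x42[5] → 0x46007  P=1,RW=1,US=1,PS=0
  L2 @0x46[25] → 0x48007  P=1,RW=1,US=1,PS=0
  ⇒ phys 0x48212  [3 reads]
#2 VA=0x702C0009F (r,kernel):
  L0 @0x3A[28] → 0x49007  P=1,RW=1,US=1,PS=0
  L1 @0x49[22] → 0x5004  P=0,RW=0,US=1,PS=0
  → PAGE_NOT_PRESENT  (2 entries read)

TLB: [["0x1414", "0x3E"], ["0x600A19", "0x48"]]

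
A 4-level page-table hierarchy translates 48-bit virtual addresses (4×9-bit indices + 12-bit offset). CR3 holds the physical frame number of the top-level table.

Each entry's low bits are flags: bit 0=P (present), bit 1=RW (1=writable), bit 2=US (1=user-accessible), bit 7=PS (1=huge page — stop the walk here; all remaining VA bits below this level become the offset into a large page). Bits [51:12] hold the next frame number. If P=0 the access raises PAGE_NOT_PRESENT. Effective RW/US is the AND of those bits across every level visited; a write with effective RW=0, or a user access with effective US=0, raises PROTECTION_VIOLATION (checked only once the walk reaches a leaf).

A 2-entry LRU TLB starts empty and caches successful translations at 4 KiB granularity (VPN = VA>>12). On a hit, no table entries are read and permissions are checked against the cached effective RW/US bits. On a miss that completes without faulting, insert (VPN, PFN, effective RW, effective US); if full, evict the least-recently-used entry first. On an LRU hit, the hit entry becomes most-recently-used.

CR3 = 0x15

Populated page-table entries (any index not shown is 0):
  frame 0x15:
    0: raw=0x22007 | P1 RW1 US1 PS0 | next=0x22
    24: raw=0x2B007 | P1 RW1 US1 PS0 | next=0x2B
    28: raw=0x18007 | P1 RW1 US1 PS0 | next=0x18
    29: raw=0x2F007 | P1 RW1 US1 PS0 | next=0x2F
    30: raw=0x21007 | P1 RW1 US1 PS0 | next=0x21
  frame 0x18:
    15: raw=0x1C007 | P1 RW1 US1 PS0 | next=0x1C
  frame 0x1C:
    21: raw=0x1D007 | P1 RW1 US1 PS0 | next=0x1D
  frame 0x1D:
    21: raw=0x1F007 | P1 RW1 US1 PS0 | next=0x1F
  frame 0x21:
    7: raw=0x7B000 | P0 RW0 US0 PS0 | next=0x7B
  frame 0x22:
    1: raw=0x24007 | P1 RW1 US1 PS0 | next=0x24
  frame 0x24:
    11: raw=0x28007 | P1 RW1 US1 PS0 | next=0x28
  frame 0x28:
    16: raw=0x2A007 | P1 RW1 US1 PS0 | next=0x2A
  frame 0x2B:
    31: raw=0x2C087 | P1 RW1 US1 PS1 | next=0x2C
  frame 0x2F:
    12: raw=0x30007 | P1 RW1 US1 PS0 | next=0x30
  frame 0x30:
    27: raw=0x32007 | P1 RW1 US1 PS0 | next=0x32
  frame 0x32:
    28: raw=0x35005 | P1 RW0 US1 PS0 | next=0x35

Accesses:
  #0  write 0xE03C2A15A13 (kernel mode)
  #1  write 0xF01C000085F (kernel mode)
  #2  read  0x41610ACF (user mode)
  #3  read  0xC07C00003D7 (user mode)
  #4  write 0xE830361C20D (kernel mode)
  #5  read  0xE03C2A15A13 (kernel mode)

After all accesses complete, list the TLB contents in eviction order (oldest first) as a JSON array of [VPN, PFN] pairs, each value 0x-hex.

Per-access translation:
#0 VA=0xE03C2A15A13 (w,kernel):
  L0 @0x15[28] → 0x18007  P=1,RW=1,US=1,PS=0
  L1 @0x18[15] → 0x1C007  P=1,RW=1,US=1,PS=0
  L2 @0x1C[21] → 0x1D007  P=1,RW=1,US=1,PS=0
  L3 @0x1D[21] → 0x1F007  P=1,RW=1,US=1,PS=0
  ✓ 0x1FA13  — 4 lookups
#1 VA=0xF01C000085F (w,kernel):
  L0 @0x15[30] → 0x21007  P=1,RW=1,US=1,PS=0
  L1 @0x21[7] → 0x7B000  P=0,RW=0,US=0,PS=0
  ✗ PAGE_NOT_PRESENT  [2 reads]
#2 VA=0x41610ACF (r,user):
  L0 @0x15[0] → 0x22007  P=1,RW=1,US=1,PS=0
  L1 @0x22[1] → 0x24007  P=1,RW=1,US=1,PS=0
  L2 @0x24[11] → 0x28007  P=1,RW=1,US=1,PS=0
  L3 @0x28[16] → 0x2A007  P=1,RW=1,US=1,PS=0
  ✓ 0x2AACF  — 4 lookups
#3 VA=0xC07C00003D7 (r,user):
  L0 @0x15[24] → 0x2B007  P=1,RW=1,US=1,PS=0
  L1 @0x2B[31] → 0x2C087  P=1,RW=1,US=1,PS=1
  ✓ 0x2C3D7 (huge @L1)  — 2 lookups
#4 VA=0xE830361C20D (w,kernel):
  L0 @0x15[29] → 0x2F007  P=1,RW=1,US=1,PS=0
  L1 @0x2F[12] → 0x30007  P=1,RW=1,US=1,PS=0
  L2 @0x30[27] → 0x32007  P=1,RW=1,US=1,PS=0
  L3 @0x32[28] → 0x35005  P=1,RW=0,US=1,PS=0
  ✗ PROTECTION_VIOLATION  [4 reads]
#5 VA=0xE03C2A15A13 (r,kernel):
  L0 @0x15[28] → 0x18007  P=1,RW=1,US=1,PS=0
  L1 @0x18[15] → 0x1C007  P=1,RW=1,US=1,PS=0
  L2 @0x1C[21] → 0x1D007  P=1,RW=1,US=1,PS=0
  L3 @0x1D[21] → 0x1F007  P=1,RW=1,US=1,PS=0
  ✓ 0x1FA13  — 4 lookups

TLB: [["0xC07C0000", "0x2C"], ["0xE03C2A15", "0x1F"]]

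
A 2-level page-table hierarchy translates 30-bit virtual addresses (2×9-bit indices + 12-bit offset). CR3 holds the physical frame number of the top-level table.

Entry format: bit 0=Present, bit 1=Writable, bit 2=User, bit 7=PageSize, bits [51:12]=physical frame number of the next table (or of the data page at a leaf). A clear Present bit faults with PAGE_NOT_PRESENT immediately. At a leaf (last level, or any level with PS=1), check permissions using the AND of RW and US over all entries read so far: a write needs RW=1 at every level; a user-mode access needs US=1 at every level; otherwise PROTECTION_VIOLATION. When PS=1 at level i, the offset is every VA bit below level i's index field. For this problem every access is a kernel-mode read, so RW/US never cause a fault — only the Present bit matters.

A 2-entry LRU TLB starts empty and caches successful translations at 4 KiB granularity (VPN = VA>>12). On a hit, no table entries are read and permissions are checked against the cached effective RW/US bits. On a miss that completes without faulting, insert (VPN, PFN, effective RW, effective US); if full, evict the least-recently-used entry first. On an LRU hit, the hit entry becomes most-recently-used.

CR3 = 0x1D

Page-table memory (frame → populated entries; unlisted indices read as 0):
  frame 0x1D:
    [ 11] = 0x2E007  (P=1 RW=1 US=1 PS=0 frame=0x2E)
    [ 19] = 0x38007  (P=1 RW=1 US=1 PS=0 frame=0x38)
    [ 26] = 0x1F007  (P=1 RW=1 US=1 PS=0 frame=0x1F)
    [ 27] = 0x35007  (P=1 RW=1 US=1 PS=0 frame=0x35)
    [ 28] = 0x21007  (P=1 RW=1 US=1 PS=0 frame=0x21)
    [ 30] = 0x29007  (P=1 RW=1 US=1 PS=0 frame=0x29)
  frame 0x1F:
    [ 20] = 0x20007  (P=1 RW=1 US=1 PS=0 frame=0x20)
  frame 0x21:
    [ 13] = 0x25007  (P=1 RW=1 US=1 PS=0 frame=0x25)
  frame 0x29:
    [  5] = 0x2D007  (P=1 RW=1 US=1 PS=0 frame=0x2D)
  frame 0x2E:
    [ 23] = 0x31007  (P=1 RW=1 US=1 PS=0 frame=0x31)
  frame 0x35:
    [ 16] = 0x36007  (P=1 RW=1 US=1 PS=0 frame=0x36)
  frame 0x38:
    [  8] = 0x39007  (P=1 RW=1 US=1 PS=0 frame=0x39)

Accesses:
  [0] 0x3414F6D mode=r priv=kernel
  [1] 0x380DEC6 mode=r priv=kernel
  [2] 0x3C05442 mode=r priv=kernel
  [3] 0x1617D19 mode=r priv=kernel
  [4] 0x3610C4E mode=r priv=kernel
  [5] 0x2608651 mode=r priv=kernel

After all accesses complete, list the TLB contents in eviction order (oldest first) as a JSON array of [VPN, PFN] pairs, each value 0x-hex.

Trace:
#0 VA=0x3414F6D (r,kernel):
  lvl0: tbl 0x1D, slot 26 ⇒ 0x1F007 (P1/RW1/US1/PS0)
  lvl1: tbl 0x1F, slot 20 ⇒ 0x20007 (P1/RW1/US1/PS0)
  ⇒ phys 0x20F6D  [2 reads]
#1 VA=0x380DEC6 (r,kernel):
  lvl0: tbl 0x1D, slot 28 ⇒ 0x21007 (P1/RW1/US1/PS0)
  lvl1: tbl 0x21, slot 13 ⇒ 0x25007 (P1/RW1/US1/PS0)
  ⇒ phys 0x25EC6  [2 reads]
#2 VA=0x3C05442 (r,kernel):
  lvl0: tbl 0x1D, slot 30 ⇒ 0x29007 (P1/RW1/US1/PS0)
  lvl1: tbl 0x29, slot 5 ⇒ 0x2D007 (P1/RW1/US1/PS0)
  ⇒ phys 0x2D442  [2 reads]
#3 VA=0x1617D19 (r,kernel):
  lvl0: tbl 0x1D, slot 11 ⇒ 0x2E007 (P1/RW1/US1/PS0)
  lvl1: tbl 0x2E, slot 23 ⇒ 0x31007 (P1/RW1/US1/PS0)
  ⇒ phys 0x31D19  [2 reads]
#4 VA=0x3610C4E (r,kernel):
  lvl0: tbl 0x1D, slot 27 ⇒ 0x35007 (P1/RW1/US1/PS0)
  lvl1: tbl 0x35, slot 16 ⇒ 0x36007 (P1/RW1/US1/PS0)
  ⇒ phys 0x36C4E  [2 reads]
#5 VA=0x2608651 (r,kernel):
  lvl0: tbl 0x1D, slot 19 ⇒ 0x38007 (P1/RW1/US1/PS0)
  lvl1: tbl 0x38, slot 8 ⇒ 0x39007 (P1/RW1/US1/PS0)
  ⇒ phys 0x39651  [2 reads]

TLB: [["0x3610", "0x36"], ["0x2608", "0x39"]]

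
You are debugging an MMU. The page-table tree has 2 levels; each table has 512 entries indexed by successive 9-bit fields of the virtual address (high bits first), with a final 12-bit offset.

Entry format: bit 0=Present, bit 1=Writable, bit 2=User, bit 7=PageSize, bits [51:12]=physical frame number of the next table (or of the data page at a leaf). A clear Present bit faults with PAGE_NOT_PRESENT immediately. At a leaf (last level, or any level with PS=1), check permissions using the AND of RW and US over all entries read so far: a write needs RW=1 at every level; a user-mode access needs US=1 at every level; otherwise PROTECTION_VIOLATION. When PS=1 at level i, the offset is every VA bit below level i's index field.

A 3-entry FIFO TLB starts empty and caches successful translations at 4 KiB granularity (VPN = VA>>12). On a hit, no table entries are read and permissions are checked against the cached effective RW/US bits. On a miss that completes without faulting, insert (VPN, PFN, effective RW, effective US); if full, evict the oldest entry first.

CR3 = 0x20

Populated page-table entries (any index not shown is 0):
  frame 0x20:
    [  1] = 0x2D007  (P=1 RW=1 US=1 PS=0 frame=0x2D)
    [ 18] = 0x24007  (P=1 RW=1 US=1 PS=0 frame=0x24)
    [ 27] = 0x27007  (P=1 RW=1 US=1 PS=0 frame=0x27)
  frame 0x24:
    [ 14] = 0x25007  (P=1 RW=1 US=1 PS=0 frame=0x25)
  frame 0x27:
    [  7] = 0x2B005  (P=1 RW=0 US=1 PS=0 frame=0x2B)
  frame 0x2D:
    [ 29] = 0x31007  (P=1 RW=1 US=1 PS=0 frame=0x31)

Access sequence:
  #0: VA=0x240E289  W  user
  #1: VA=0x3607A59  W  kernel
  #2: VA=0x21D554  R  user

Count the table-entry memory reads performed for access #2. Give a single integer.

Per-access translation:
#0 VA=0x240E289 (w,user):
  lvl0: tbl 0x20, slot 18 ⇒ 0x24007 (P1/RW1/US1/PS0)
  lvl1: tbl 0x24, slot 14 ⇒ 0x25007 (P1/RW1/US1/PS0)
  ⇒ phys 0x25289  [2 reads]
#1 VA=0x3607A59 (w,kernel):
  lvl0: tbl 0x20, slot 27 ⇒ 0x27007 (P1/RW1/US1/PS0)
  lvl1: tbl 0x27, slot 7 ⇒ 0x2B005 (P1/RW0/US1/PS0)
  ⇒ fault: PROTECTION_VIOLATION  — 2 lookups
#2 VA=0x21D554 (r,user):
  lvl0: tbl 0x20, slot 1 ⇒ 0x2D007 (P1/RW1/US1/PS0)
  lvl1: tbl 0x2D, slot 29 ⇒ 0x31007 (P1/RW1/US1/PS0)
  ⇒ phys 0x31554  [2 reads]

Entries read for #2: 2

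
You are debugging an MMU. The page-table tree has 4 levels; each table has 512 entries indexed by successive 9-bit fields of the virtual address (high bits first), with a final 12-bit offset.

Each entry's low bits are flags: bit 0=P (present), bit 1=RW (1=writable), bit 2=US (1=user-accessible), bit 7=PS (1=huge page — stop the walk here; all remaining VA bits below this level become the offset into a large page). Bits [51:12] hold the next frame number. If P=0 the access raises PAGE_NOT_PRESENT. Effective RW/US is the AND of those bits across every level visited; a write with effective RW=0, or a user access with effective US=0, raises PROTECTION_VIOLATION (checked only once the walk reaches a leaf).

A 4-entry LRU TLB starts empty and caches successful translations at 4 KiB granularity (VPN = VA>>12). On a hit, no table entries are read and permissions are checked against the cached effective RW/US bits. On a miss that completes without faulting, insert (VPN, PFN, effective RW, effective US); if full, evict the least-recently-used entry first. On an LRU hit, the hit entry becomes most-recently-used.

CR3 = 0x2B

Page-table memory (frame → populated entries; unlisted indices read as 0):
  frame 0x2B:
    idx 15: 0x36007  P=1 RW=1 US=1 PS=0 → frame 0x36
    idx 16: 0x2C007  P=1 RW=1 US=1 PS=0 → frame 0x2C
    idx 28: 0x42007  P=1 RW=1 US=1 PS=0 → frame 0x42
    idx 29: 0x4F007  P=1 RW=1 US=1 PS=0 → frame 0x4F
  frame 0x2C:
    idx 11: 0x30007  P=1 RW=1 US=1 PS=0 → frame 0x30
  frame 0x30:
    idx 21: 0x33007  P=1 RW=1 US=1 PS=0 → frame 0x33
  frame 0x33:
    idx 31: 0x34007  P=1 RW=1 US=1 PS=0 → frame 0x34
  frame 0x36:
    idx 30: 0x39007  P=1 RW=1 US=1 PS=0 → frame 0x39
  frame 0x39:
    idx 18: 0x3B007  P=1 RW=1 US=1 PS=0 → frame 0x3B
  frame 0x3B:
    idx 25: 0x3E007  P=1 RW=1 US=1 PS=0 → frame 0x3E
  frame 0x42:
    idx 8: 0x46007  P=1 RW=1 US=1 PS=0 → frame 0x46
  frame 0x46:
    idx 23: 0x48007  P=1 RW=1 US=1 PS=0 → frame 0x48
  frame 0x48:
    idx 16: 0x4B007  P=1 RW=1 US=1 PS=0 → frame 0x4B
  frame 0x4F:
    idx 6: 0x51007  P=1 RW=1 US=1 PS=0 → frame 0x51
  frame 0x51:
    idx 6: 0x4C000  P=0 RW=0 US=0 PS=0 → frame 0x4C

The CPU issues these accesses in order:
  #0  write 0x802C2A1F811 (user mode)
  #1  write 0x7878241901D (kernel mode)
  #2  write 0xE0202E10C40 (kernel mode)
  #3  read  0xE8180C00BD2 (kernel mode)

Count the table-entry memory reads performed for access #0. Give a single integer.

Trace:
#0 VA=0x802C2A1F811 (w,user):
  lvl0: tbl 0x2B, slot 16 ⇒ 0x2C007 (P1/RW1/US1/PS0)
  lvl1: tbl 0x2C, slot 11 ⇒ 0x30007 (P1/RW1/US1/PS0)
  lvl2: tbl 0x30, slot 21 ⇒ 0x33007 (P1/RW1/US1/PS0)
  lvl3: tbl 0x33, slot 31 ⇒ 0x34007 (P1/RW1/US1/PS0)
  → PA=0x34811  (4 entries read)
#1 VA=0x7878241901D (w,kernel):
  lvl0: tbl 0x2B, slot 15 ⇒ 0x36007 (P1/RW1/US1/PS0)
  lvl1: tbl 0x36, slot 30 ⇒ 0x39007 (P1/RW1/US1/PS0)
  lvl2: tbl 0x39, slot 18 ⇒ 0x3B007 (P1/RW1/US1/PS0)
  lvl3: tbl 0x3B, slot 25 ⇒ 0x3E007 (P1/RW1/US1/PS0)
  → PA=0x3E01D  (4 entries read)
#2 VA=0xE0202E10C40 (w,kernel):
  lvl0: tbl 0x2B, slot 28 ⇒ 0x42007 (P1/RW1/US1/PS0)
  lvl1: tbl 0x42, slot 8 ⇒ 0x46007 (P1/RW1/US1/PS0)
  lvl2: tbl 0x46, slot 23 ⇒ 0x48007 (P1/RW1/US1/PS0)
  lvl3: tbl 0x48, slot 16 ⇒ 0x4B007 (P1/RW1/US1/PS0)
  → PA=0x4BC40  (4 entries read)
#3 VA=0xE8180C00BD2 (r,kernel):
  lvl0: tbl 0x2B, slot 29 ⇒ 0x4F007 (P1/RW1/US1/PS0)
  lvl1: tbl 0x4F, slot 6 ⇒ 0x51007 (P1/RW1/US1/PS0)
  lvl2: tbl 0x51, slot 6 ⇒ 0x4C000 (P0/RW0/US0/PS0)
  ⇒ fault: PAGE_NOT_PRESENT  — 3 lookups

Entries read for #0: 4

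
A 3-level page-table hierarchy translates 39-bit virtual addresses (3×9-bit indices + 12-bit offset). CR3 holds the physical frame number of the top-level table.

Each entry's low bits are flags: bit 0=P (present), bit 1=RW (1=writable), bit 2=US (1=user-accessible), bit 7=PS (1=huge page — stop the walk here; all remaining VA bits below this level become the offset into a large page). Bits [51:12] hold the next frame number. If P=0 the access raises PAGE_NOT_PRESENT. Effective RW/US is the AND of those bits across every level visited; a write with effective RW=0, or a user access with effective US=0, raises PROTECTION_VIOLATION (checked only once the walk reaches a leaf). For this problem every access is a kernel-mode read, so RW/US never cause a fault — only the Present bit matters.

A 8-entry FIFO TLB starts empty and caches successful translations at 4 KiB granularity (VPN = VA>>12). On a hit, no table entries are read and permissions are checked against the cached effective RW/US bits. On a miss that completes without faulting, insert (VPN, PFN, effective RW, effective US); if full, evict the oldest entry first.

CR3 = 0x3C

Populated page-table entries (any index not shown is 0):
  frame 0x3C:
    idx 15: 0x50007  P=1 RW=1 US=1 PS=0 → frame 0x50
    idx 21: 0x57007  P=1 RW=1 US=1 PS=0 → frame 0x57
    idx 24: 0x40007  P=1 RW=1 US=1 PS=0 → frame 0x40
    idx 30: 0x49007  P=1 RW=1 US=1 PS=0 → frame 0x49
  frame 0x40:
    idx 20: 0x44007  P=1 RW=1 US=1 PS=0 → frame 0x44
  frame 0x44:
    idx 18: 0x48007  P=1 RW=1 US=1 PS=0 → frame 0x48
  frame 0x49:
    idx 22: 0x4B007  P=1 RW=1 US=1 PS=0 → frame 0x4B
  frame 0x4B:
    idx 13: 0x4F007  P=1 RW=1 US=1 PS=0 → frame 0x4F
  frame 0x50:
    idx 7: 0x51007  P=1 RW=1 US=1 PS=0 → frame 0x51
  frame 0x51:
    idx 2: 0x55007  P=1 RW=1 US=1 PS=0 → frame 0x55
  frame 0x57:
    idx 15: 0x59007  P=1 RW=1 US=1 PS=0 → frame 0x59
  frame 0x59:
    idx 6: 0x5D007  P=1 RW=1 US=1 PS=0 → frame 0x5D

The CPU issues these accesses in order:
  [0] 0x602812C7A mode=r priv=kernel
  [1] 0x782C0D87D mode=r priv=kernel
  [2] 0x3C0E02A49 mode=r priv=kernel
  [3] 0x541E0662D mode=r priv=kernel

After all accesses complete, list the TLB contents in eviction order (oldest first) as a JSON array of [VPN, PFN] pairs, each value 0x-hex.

Walk each access:
#0 VA=0x602812C7A (r,kernel):
  L0: frame=0x3C idx=24 entry=0x40007 [P=1 RW=1 US=1 PS=0]
  L1: frame=0x40 idx=20 entry=0x44007 [P=1 RW=1 US=1 PS=0]
  L2: frame=0x44 idx=18 entry=0x48007 [P=1 RW=1 US=1 PS=0]
  → PA=0x48C7A  (3 entries read)
#1 VA=0x782C0D87D (r,kernel):
  L0: frame=0x3C idx=30 entry=0x49007 [P=1 RW=1 US=1 PS=0]
  L1: frame=0x49 idx=22 entry=0x4B007 [P=1 RW=1 US=1 PS=0]
  L2: frame=0x4B idx=13 entry=0x4F007 [P=1 RW=1 US=1 PS=0]
  → PA=0x4F87D  (3 entries read)
#2 VA=0x3C0E02A49 (r,kernel):
  L0: frame=0x3C idx=15 entry=0x50007 [P=1 RW=1 US=1 PS=0]
  L1: frame=0x50 idx=7 entry=0x51007 [P=1 RW=1 US=1 PS=0]
  L2: frame=0x51 idx=2 entry=0x55007 [P=1 RW=1 US=1 PS=0]
  → PA=0x55A49  (3 entries read)
#3 VA=0x541E0662D (r,kernel):
  L0: frame=0x3C idx=21 entry=0x57007 [P=1 RW=1 US=1 PS=0]
  L1: frame=0x57 idx=15 entry=0x59007 [P=1 RW=1 US=1 PS=0]
  L2: frame=0x59 idx=6 entry=0x5D007 [P=1 RW=1 US=1 PS=0]
  → PA=0x5D62D  (3 entries read)

TLB: [["0x602812", "0x48"], ["0x782C0D", "0x4F"], ["0x3C0E02", "0x55"], ["0x541E06", "0x5D"]]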